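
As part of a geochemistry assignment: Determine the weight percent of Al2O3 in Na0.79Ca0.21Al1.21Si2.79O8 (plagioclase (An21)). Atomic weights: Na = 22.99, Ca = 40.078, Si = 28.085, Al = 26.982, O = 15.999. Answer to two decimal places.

23.23 wt%

Molar mass of Na0.79Ca0.21Al1.21Si2.79O8 = 0.79*22.99 + 0.21*40.078 + 1.21*26.982 + 2.79*28.085 + 8*15.999 = 265.576 g/mol.
Each formula unit contains 1.21 Al, equivalent to 1.21/2 = 0.6050 mol Al2O3.
M(Al2O3) = 2×26.982 + 3×15.999 = 101.961 g/mol.
Mass of Al2O3 per formula unit = 0.6050 × 101.961 = 61.686 g.
Al2O3 wt% = 61.686 / 265.576 × 100 = 23.23%.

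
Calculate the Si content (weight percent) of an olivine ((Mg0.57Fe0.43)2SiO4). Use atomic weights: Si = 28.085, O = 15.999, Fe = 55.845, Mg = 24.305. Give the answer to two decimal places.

16.74 weight percent

Formula mass = 1.14*24.305 + 0.86*55.845 + 1*28.085 + 4*15.999 = 167.815 g/mol, of which 28.085 g is Si.
So Si makes up 28.085/167.815 = 0.1674 of the mass, i.e. 16.74%.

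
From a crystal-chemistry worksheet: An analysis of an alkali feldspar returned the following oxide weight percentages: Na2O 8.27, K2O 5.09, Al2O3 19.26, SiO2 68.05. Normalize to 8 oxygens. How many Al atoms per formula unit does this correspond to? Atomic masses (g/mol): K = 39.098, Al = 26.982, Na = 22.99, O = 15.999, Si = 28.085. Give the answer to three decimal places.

Na2O (M=61.979): mol = 0.13343; Na = 0.26686, O = 0.13343.
K2O (M=94.195): mol = 0.05404; K = 0.10808, O = 0.05404.
Al2O3 (M=101.961): mol = 0.18890; Al = 0.37780, O = 0.56670.
SiO2 (M=60.083): mol = 1.13260; Si = 1.13260, O = 2.26520.
ΣO = 3.01937; factor = 8/ΣO = 2.64956.
Al apfu = 0.37780 × 2.64956 = 1.001.

1.001 Al apfu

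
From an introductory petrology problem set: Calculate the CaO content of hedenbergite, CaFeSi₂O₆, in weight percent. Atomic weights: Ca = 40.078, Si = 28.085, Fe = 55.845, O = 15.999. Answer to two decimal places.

Formula mass = 248.087 g/mol.
1 Ca → 1.0000 mol CaO per formula unit; M(CaO) = 56.077, so CaO mass = 56.077 g.
56.077/248.087 × 100 = 22.60 wt%.

22.60 wt%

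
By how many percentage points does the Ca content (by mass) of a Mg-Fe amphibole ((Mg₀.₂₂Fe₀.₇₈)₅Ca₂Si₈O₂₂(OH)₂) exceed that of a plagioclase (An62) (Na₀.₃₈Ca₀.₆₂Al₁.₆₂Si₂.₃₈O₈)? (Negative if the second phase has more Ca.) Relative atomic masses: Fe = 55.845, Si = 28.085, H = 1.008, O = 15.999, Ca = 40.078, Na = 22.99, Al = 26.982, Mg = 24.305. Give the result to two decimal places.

-0.56 percentage points

M((Mg₀.₂₂Fe₀.₇₈)₅Ca₂Si₈O₂₂(OH)₂) = 935.359 g/mol, so wt% Ca = 80.156/935.359 × 100 = 8.57%.
M(Na₀.₃₈Ca₀.₆₂Al₁.₆₂Si₂.₃₈O₈) = 272.130 g/mol, so wt% Ca = 24.848/272.130 × 100 = 9.13%.
8.57 − 9.13 = -0.56 pp.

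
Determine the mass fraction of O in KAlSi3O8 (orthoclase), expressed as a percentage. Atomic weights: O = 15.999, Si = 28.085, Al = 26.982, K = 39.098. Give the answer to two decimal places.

45.99 mass %

Formula mass = 1*39.098 + 1*26.982 + 3*28.085 + 8*15.999 = 278.327 g/mol, of which 127.992 g is O.
So O makes up 127.992/278.327 = 0.4599 of the mass, i.e. 45.99%.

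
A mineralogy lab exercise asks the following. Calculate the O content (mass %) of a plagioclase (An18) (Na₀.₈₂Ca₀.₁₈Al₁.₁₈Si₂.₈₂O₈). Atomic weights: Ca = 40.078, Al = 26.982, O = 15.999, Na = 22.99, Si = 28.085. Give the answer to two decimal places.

48.28 mass %

Molar mass of Na₀.₈₂Ca₀.₁₈Al₁.₁₈Si₂.₈₂O₈: 0.82*22.99 + 0.18*40.078 + 1.18*26.982 + 2.82*28.085 + 8*15.999 = 265.096 g/mol.
Mass of O per formula unit: 8 × 15.999 = 127.992 g.
Weight fraction O = 127.992 / 265.096 = 0.4828.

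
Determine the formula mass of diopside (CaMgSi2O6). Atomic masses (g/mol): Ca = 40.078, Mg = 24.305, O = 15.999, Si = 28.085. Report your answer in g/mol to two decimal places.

216.55 g/mol

M = 1×40.078 + 1×24.305 + 2×28.085 + 6×15.999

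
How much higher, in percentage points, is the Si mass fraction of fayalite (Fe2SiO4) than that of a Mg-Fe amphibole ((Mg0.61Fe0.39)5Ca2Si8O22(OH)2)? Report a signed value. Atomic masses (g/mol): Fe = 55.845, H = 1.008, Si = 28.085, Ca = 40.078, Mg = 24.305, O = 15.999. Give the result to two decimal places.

-11.93 percentage points

M(Fe2SiO4) = 203.771 g/mol, so wt% Si = 28.085/203.771 × 100 = 13.78%.
M((Mg0.61Fe0.39)5Ca2Si8O22(OH)2) = 873.856 g/mol, so wt% Si = 224.680/873.856 × 100 = 25.71%.
13.78 − 25.71 = -11.93 pp.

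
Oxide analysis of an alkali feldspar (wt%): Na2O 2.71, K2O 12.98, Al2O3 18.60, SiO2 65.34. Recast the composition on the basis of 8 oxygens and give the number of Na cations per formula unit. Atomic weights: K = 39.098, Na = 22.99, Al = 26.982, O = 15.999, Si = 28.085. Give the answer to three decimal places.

Na2O: 2.71/61.979 = 0.04372 mol → 0.08744 mol Na, 0.04372 mol O.
K2O: 12.98/94.195 = 0.13780 mol → 0.27560 mol K, 0.13780 mol O.
Al2O3: 18.60/101.961 = 0.18242 mol → 0.36484 mol Al, 0.54726 mol O.
SiO2: 65.34/60.083 = 1.08750 mol → 1.08750 mol Si, 2.17500 mol O.
Total oxygen = 2.90378 mol. Normalization factor = 8/2.90378 = 2.75503.
Na per 8 O = 0.08744 × 2.75503 = 0.241.

0.241 Na apfu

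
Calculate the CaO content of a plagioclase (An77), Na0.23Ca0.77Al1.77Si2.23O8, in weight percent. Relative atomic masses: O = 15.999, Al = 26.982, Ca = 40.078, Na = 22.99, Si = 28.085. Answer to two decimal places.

15.73 wt%

M(Na0.23Ca0.77Al1.77Si2.23O8) = 274.527 g/mol; M(CaO) = 56.077 g/mol.
Moles CaO per formula unit = 0.77 Ca ÷ 1 = 0.7700.
CaO fraction = (0.7700 × 56.077) / 274.527 = 43.179/274.527 = 0.1573.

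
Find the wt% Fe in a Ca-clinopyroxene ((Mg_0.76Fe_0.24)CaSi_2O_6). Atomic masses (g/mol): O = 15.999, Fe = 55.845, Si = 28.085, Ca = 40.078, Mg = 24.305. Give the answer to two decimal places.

Molar mass of (Mg_0.76Fe_0.24)CaSi_2O_6: 0.76·24.305 + 0.24·55.845 + 1·40.078 + 2·28.085 + 6·15.999 = 224.117 g/mol.
Mass of Fe per formula unit: 0.24 × 55.845 = 13.403 g.
Weight fraction Fe = 13.403 / 224.117 = 0.0598.

5.98 wt%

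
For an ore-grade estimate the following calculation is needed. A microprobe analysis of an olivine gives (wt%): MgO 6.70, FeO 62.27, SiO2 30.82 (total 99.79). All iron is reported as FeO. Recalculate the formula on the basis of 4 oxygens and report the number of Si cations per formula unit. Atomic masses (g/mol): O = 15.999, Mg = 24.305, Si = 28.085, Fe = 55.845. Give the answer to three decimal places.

0.997 Si apfu

6.70 wt% MgO ÷ 40.304 g/mol = 0.16624 mol, giving 0.16624 Mg and 0.16624 O.
62.27 wt% FeO ÷ 71.844 g/mol = 0.86674 mol, giving 0.86674 Fe and 0.86674 O.
30.82 wt% SiO2 ÷ 60.083 g/mol = 0.51296 mol, giving 0.51296 Si and 1.02592 O.
Oxygen sums to 2.05890; scaling by 4/2.05890 = 1.94278 puts the formula on 4 O.
Si: 0.51296 × 1.94278 = 0.997 atoms per formula unit.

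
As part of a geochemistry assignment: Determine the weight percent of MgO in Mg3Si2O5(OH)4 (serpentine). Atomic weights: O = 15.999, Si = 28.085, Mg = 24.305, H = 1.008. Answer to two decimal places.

Formula mass = 277.108 g/mol.
3 Mg → 3.0000 mol MgO per formula unit; M(MgO) = 40.304, so MgO mass = 120.912 g.
120.912/277.108 × 100 = 43.63 wt%.

43.63 wt%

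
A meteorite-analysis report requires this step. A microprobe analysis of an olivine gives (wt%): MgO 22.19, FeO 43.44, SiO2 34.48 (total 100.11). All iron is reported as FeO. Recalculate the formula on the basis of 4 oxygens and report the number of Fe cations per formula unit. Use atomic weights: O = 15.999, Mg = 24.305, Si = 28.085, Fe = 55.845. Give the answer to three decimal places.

22.19 wt% MgO ÷ 40.304 g/mol = 0.55057 mol, giving 0.55057 Mg and 0.55057 O.
43.44 wt% FeO ÷ 71.844 g/mol = 0.60464 mol, giving 0.60464 Fe and 0.60464 O.
34.48 wt% SiO2 ÷ 60.083 g/mol = 0.57387 mol, giving 0.57387 Si and 1.14774 O.
Oxygen sums to 2.30295; scaling by 4/2.30295 = 1.73690 puts the formula on 4 O.
Fe: 0.60464 × 1.73690 = 1.050 atoms per formula unit.

1.050 Fe apfu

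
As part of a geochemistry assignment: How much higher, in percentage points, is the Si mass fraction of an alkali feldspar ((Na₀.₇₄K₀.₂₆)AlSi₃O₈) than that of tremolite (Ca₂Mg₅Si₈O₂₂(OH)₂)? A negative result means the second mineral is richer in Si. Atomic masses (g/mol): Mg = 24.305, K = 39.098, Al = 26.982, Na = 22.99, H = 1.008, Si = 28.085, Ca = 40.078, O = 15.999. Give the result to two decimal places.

Si in (Na₀.₇₄K₀.₂₆)AlSi₃O₈: molar mass 266.407 g/mol; 3×28.085 = 84.255 g → 31.63 wt%.
Si in Ca₂Mg₅Si₈O₂₂(OH)₂: molar mass 812.353 g/mol; 8×28.085 = 224.680 g → 27.66 wt%.
Difference = 31.63 − 27.66 = 3.97 percentage points.

3.97 percentage points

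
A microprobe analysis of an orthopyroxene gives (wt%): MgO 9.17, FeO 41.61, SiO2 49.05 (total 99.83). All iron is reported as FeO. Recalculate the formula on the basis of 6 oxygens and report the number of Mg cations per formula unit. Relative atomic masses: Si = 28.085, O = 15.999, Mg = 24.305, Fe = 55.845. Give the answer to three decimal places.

0.560 Mg apfu

MgO (M=40.304): mol = 0.22752; Mg = 0.22752, O = 0.22752.
FeO (M=71.844): mol = 0.57917; Fe = 0.57917, O = 0.57917.
SiO2 (M=60.083): mol = 0.81637; Si = 0.81637, O = 1.63274.
ΣO = 2.43943; factor = 6/ΣO = 2.45959.
Mg apfu = 0.22752 × 2.45959 = 0.560.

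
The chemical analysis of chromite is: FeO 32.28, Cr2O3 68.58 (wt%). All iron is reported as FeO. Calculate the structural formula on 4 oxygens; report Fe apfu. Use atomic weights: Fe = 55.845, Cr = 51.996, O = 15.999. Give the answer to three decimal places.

0.997 Fe apfu

FeO (M=71.844): mol = 0.44931; Fe = 0.44931, O = 0.44931.
Cr2O3 (M=151.989): mol = 0.45122; Cr = 0.90244, O = 1.35366.
ΣO = 1.80297; factor = 4/ΣO = 2.21856.
Fe apfu = 0.44931 × 2.21856 = 0.997.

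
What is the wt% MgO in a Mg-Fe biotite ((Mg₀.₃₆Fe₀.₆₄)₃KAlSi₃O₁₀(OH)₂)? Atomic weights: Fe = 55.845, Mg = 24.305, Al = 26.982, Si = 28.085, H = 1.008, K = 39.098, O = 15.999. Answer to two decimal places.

9.11 wt%

Formula mass = 477.811 g/mol.
1.08 Mg → 1.0800 mol MgO per formula unit; M(MgO) = 40.304, so MgO mass = 43.528 g.
43.528/477.811 × 100 = 9.11 wt%.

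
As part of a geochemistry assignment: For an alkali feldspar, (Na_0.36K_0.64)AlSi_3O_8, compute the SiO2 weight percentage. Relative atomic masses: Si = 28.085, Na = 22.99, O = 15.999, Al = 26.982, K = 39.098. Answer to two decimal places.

M((Na_0.36K_0.64)AlSi_3O_8) = 272.528 g/mol; M(SiO2) = 60.083 g/mol.
Moles SiO2 per formula unit = 3 Si ÷ 1 = 3.0000.
SiO2 fraction = (3.0000 × 60.083) / 272.528 = 180.249/272.528 = 0.6614.

66.14 wt%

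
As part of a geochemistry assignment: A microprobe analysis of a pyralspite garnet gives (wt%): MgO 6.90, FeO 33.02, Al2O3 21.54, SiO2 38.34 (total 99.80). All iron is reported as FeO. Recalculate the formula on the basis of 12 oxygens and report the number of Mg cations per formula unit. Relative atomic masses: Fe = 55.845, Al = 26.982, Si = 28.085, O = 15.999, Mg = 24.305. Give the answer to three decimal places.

MgO: 6.90/40.304 = 0.17120 mol → 0.17120 mol Mg, 0.17120 mol O.
FeO: 33.02/71.844 = 0.45961 mol → 0.45961 mol Fe, 0.45961 mol O.
Al2O3: 21.54/101.961 = 0.21126 mol → 0.42252 mol Al, 0.63378 mol O.
SiO2: 38.34/60.083 = 0.63812 mol → 0.63812 mol Si, 1.27624 mol O.
Total oxygen = 2.54083 mol. Normalization factor = 12/2.54083 = 4.72287.
Mg per 12 O = 0.17120 × 4.72287 = 0.809.

0.809 Mg apfu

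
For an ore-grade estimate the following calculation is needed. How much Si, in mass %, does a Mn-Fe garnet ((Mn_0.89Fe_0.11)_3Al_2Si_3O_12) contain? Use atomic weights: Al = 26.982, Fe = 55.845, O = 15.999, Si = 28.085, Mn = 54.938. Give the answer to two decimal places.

Molar mass of (Mn_0.89Fe_0.11)_3Al_2Si_3O_12: 2.67*54.938 + 0.33*55.845 + 2*26.982 + 3*28.085 + 12*15.999 = 495.320 g/mol.
Mass of Si per formula unit: 3 × 28.085 = 84.255 g.
Weight fraction Si = 84.255 / 495.320 = 0.1701.

17.01 mass %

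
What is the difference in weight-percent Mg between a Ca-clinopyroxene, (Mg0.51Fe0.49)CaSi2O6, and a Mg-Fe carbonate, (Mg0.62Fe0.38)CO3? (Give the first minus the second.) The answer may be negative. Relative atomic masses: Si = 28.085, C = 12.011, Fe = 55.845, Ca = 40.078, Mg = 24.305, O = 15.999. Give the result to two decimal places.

-10.31 percentage points

Mg in (Mg0.51Fe0.49)CaSi2O6: molar mass 232.002 g/mol; 0.51×24.305 = 12.396 g → 5.34 wt%.
Mg in (Mg0.62Fe0.38)CO3: molar mass 96.298 g/mol; 0.62×24.305 = 15.069 g → 15.65 wt%.
Difference = 5.34 − 15.65 = -10.31 percentage points.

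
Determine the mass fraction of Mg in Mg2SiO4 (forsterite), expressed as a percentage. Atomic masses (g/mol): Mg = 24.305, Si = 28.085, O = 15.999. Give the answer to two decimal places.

M(Mg2SiO4) = 140.691 g/mol.
Mg contributes 2 × 24.305 = 48.610 g per mole.
48.610/140.691 = 0.3455 → 34.55%.

34.55 weight percent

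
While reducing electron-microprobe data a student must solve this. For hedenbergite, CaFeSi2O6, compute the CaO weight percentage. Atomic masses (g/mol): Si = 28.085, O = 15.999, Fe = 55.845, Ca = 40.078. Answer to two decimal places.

Formula mass = 248.087 g/mol.
1 Ca → 1.0000 mol CaO per formula unit; M(CaO) = 56.077, so CaO mass = 56.077 g.
56.077/248.087 × 100 = 22.60 wt%.

22.60 wt%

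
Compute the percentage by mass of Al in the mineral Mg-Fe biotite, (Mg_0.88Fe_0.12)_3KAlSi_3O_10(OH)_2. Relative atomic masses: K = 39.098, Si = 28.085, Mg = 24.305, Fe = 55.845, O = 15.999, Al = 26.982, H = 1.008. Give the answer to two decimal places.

6.30 wt%

Formula mass = 2.64×24.305 + 0.36×55.845 + 1×39.098 + 1×26.982 + 3×28.085 + 12×15.999 + 2×1.008 = 428.608 g/mol, of which 26.982 g is Al.
So Al makes up 26.982/428.608 = 0.0630 of the mass, i.e. 6.30%.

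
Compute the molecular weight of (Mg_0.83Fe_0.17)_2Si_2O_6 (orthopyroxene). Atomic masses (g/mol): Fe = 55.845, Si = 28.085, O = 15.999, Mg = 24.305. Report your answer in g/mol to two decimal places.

211.50 g/mol

Mg: 1.66 × 24.305 = 40.3463
Fe: 0.34 × 55.845 = 18.9873
Si: 2 × 28.085 = 56.1700
O: 6 × 15.999 = 95.9940
Summing the contributions gives the formula mass.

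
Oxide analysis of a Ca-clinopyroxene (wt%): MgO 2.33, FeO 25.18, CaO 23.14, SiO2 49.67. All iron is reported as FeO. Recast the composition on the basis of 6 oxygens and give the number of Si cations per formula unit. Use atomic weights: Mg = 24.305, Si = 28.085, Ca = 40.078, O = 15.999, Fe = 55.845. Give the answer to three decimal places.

2.005 Si apfu

MgO (M=40.304): mol = 0.05781; Mg = 0.05781, O = 0.05781.
FeO (M=71.844): mol = 0.35048; Fe = 0.35048, O = 0.35048.
CaO (M=56.077): mol = 0.41265; Ca = 0.41265, O = 0.41265.
SiO2 (M=60.083): mol = 0.82669; Si = 0.82669, O = 1.65338.
ΣO = 2.47432; factor = 6/ΣO = 2.42491.
Si apfu = 0.82669 × 2.42491 = 2.005.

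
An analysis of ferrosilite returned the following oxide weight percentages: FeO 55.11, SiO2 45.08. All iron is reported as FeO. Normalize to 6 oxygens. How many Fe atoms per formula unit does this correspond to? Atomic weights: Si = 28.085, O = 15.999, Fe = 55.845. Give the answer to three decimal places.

FeO (M=71.844): mol = 0.76708; Fe = 0.76708, O = 0.76708.
SiO2 (M=60.083): mol = 0.75030; Si = 0.75030, O = 1.50060.
ΣO = 2.26768; factor = 6/ΣO = 2.64588.
Fe apfu = 0.76708 × 2.64588 = 2.030.

2.030 Fe apfu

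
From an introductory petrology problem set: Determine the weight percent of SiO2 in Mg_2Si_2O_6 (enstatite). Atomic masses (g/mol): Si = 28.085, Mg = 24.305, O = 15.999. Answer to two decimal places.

M(Mg_2Si_2O_6) = 200.774 g/mol; M(SiO2) = 60.083 g/mol.
Moles SiO2 per formula unit = 2 Si ÷ 1 = 2.0000.
SiO2 fraction = (2.0000 × 60.083) / 200.774 = 120.166/200.774 = 0.5985.

59.85 wt%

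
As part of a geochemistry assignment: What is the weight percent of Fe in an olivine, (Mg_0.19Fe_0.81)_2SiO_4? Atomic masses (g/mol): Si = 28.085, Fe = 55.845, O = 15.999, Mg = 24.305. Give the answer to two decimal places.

47.17 wt%

Formula mass = 0.38*24.305 + 1.62*55.845 + 1*28.085 + 4*15.999 = 191.786 g/mol, of which 90.469 g is Fe.
So Fe makes up 90.469/191.786 = 0.4717 of the mass, i.e. 47.17%.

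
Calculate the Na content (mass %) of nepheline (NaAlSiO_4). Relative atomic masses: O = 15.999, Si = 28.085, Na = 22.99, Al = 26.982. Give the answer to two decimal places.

16.18 mass %

Molar mass of NaAlSiO_4: 1·22.99 + 1·26.982 + 1·28.085 + 4·15.999 = 142.053 g/mol.
Mass of Na per formula unit: 1 × 22.99 = 22.990 g.
Weight fraction Na = 22.990 / 142.053 = 0.1618.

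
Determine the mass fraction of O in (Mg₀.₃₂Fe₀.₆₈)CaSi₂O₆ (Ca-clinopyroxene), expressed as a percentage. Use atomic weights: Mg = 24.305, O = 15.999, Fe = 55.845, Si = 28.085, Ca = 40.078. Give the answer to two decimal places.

40.33 mass %

Molar mass of (Mg₀.₃₂Fe₀.₆₈)CaSi₂O₆: 0.32*24.305 + 0.68*55.845 + 1*40.078 + 2*28.085 + 6*15.999 = 237.994 g/mol.
Mass of O per formula unit: 6 × 15.999 = 95.994 g.
Weight fraction O = 95.994 / 237.994 = 0.4033.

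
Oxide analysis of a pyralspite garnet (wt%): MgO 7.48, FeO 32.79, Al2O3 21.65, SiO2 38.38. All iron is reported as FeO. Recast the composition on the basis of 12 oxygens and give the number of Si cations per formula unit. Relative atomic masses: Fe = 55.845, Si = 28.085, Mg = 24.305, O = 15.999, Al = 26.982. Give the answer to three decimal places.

MgO: 7.48/40.304 = 0.18559 mol → 0.18559 mol Mg, 0.18559 mol O.
FeO: 32.79/71.844 = 0.45641 mol → 0.45641 mol Fe, 0.45641 mol O.
Al2O3: 21.65/101.961 = 0.21234 mol → 0.42468 mol Al, 0.63702 mol O.
SiO2: 38.38/60.083 = 0.63878 mol → 0.63878 mol Si, 1.27756 mol O.
Total oxygen = 2.55658 mol. Normalization factor = 12/2.55658 = 4.69377.
Si per 12 O = 0.63878 × 4.69377 = 2.998.

2.998 Si apfu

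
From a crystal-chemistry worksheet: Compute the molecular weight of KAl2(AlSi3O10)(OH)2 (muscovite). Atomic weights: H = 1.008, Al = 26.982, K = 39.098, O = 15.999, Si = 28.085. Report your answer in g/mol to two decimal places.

398.30 g/mol

K: 1 × 39.098 = 39.0980
Al: 3 × 26.982 = 80.9460
Si: 3 × 28.085 = 84.2550
O: 12 × 15.999 = 191.9880
H: 2 × 1.008 = 2.0160
Summing the contributions gives the formula mass.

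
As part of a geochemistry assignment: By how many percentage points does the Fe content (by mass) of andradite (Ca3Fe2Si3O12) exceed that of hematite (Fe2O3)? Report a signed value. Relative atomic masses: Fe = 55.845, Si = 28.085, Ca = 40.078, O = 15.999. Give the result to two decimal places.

First mineral: 111.690 g Fe in 508.167 g formula = 21.98 wt% Fe.
Second mineral: 111.690 g Fe in 159.687 g formula = 69.94 wt% Fe.
21.98% − 69.94% gives a difference of -47.96 percentage points.

-47.96 percentage points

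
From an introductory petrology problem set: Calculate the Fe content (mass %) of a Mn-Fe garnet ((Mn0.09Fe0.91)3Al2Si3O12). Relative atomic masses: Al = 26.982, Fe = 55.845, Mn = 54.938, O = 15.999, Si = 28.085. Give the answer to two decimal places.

Formula mass = 0.27×54.938 + 2.73×55.845 + 2×26.982 + 3×28.085 + 12×15.999 = 497.497 g/mol, of which 152.457 g is Fe.
So Fe makes up 152.457/497.497 = 0.3064 of the mass, i.e. 30.64%.

30.64 mass %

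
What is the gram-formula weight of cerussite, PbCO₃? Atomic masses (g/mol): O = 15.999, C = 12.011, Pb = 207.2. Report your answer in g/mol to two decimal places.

267.21 g/mol

The formula mass is the sum 1×207.2 + 1×12.011 + 3×15.999.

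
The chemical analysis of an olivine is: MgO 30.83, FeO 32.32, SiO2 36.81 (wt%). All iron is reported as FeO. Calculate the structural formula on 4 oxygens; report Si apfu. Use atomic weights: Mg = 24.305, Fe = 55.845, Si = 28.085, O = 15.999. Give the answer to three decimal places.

1.004 Si apfu

MgO: 30.83/40.304 = 0.76494 mol → 0.76494 mol Mg, 0.76494 mol O.
FeO: 32.32/71.844 = 0.44986 mol → 0.44986 mol Fe, 0.44986 mol O.
SiO2: 36.81/60.083 = 0.61265 mol → 0.61265 mol Si, 1.22530 mol O.
Total oxygen = 2.44010 mol. Normalization factor = 4/2.44010 = 1.63928.
Si per 4 O = 0.61265 × 1.63928 = 1.004.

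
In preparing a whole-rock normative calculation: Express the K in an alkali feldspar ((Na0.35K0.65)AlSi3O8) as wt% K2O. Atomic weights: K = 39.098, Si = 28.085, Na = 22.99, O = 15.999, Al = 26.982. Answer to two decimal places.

11.23 wt%

M((Na0.35K0.65)AlSi3O8) = 272.689 g/mol; M(K2O) = 94.195 g/mol.
Moles K2O per formula unit = 0.65 K ÷ 2 = 0.3250.
K2O fraction = (0.3250 × 94.195) / 272.689 = 30.613/272.689 = 0.1123.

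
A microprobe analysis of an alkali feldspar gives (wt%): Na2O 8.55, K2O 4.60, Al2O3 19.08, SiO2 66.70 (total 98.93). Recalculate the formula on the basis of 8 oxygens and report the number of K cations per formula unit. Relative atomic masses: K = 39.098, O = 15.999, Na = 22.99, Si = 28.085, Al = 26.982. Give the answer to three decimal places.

Na2O (M=61.979): mol = 0.13795; Na = 0.27590, O = 0.13795.
K2O (M=94.195): mol = 0.04883; K = 0.09766, O = 0.04883.
Al2O3 (M=101.961): mol = 0.18713; Al = 0.37426, O = 0.56139.
SiO2 (M=60.083): mol = 1.11013; Si = 1.11013, O = 2.22026.
ΣO = 2.96843; factor = 8/ΣO = 2.69503.
K apfu = 0.09766 × 2.69503 = 0.263.

0.263 K apfu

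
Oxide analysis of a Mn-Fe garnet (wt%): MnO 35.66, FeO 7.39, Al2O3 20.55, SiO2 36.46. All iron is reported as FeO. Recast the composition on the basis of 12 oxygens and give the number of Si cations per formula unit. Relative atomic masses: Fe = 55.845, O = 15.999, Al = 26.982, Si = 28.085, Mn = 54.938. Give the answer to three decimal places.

3.004 Si apfu

MnO: 35.66/70.937 = 0.50270 mol → 0.50270 mol Mn, 0.50270 mol O.
FeO: 7.39/71.844 = 0.10286 mol → 0.10286 mol Fe, 0.10286 mol O.
Al2O3: 20.55/101.961 = 0.20155 mol → 0.40310 mol Al, 0.60465 mol O.
SiO2: 36.46/60.083 = 0.60683 mol → 0.60683 mol Si, 1.21366 mol O.
Total oxygen = 2.42387 mol. Normalization factor = 12/2.42387 = 4.95076.
Si per 12 O = 0.60683 × 4.95076 = 3.004.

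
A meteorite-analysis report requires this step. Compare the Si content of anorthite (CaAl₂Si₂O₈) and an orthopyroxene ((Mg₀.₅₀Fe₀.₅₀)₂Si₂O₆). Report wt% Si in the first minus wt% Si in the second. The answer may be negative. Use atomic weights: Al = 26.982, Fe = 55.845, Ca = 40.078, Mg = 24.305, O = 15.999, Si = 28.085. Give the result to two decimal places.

M(CaAl₂Si₂O₈) = 278.204 g/mol, so wt% Si = 56.170/278.204 × 100 = 20.19%.
M((Mg₀.₅₀Fe₀.₅₀)₂Si₂O₆) = 232.314 g/mol, so wt% Si = 56.170/232.314 × 100 = 24.18%.
20.19 − 24.18 = -3.99 pp.

-3.99 percentage points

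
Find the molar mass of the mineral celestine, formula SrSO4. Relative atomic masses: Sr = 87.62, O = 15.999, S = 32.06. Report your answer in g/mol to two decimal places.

M = 1·87.62 + 1·32.06 + 4·15.999

183.68 g/mol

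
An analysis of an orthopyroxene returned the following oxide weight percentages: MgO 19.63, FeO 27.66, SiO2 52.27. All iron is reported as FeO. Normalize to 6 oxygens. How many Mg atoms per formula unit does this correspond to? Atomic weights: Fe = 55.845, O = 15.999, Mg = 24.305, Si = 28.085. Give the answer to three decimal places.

1.119 Mg apfu

MgO: 19.63/40.304 = 0.48705 mol → 0.48705 mol Mg, 0.48705 mol O.
FeO: 27.66/71.844 = 0.38500 mol → 0.38500 mol Fe, 0.38500 mol O.
SiO2: 52.27/60.083 = 0.86996 mol → 0.86996 mol Si, 1.73992 mol O.
Total oxygen = 2.61197 mol. Normalization factor = 6/2.61197 = 2.29712.
Mg per 6 O = 0.48705 × 2.29712 = 1.119.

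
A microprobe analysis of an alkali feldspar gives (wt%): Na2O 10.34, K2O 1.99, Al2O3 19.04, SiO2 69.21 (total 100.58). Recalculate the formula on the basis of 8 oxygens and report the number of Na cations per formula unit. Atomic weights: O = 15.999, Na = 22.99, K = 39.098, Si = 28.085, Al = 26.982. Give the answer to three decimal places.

10.34 wt% Na2O ÷ 61.979 g/mol = 0.16683 mol, giving 0.33366 Na and 0.16683 O.
1.99 wt% K2O ÷ 94.195 g/mol = 0.02113 mol, giving 0.04226 K and 0.02113 O.
19.04 wt% Al2O3 ÷ 101.961 g/mol = 0.18674 mol, giving 0.37348 Al and 0.56022 O.
69.21 wt% SiO2 ÷ 60.083 g/mol = 1.15191 mol, giving 1.15191 Si and 2.30382 O.
Oxygen sums to 3.05200; scaling by 8/3.05200 = 2.62123 puts the formula on 8 O.
Na: 0.33366 × 2.62123 = 0.875 atoms per formula unit.

0.875 Na apfu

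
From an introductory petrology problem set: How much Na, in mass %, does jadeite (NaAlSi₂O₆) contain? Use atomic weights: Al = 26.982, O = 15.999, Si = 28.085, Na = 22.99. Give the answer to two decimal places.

11.37 mass %

Molar mass of NaAlSi₂O₆: 1*22.99 + 1*26.982 + 2*28.085 + 6*15.999 = 202.136 g/mol.
Mass of Na per formula unit: 1 × 22.99 = 22.990 g.
Weight fraction Na = 22.990 / 202.136 = 0.1137.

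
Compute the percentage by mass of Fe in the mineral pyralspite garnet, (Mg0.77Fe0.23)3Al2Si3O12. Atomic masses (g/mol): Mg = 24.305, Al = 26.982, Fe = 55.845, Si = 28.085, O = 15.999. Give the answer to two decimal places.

9.07 weight percent

Molar mass of (Mg0.77Fe0.23)3Al2Si3O12: 2.31*24.305 + 0.69*55.845 + 2*26.982 + 3*28.085 + 12*15.999 = 424.885 g/mol.
Mass of Fe per formula unit: 0.69 × 55.845 = 38.533 g.
Weight fraction Fe = 38.533 / 424.885 = 0.0907.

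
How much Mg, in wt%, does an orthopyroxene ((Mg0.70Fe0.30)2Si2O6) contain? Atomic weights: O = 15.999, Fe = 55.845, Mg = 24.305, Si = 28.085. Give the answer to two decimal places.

15.49 wt%

Molar mass of (Mg0.70Fe0.30)2Si2O6: 1.40*24.305 + 0.60*55.845 + 2*28.085 + 6*15.999 = 219.698 g/mol.
Mass of Mg per formula unit: 1.40 × 24.305 = 34.027 g.
Weight fraction Mg = 34.027 / 219.698 = 0.1549.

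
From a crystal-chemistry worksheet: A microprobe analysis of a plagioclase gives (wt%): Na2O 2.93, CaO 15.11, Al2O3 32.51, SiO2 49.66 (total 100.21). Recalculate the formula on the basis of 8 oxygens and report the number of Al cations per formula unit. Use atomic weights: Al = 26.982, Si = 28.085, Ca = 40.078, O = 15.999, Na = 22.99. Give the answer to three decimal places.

1.743 Al apfu

Na2O: 2.93/61.979 = 0.04727 mol → 0.09454 mol Na, 0.04727 mol O.
CaO: 15.11/56.077 = 0.26945 mol → 0.26945 mol Ca, 0.26945 mol O.
Al2O3: 32.51/101.961 = 0.31885 mol → 0.63770 mol Al, 0.95655 mol O.
SiO2: 49.66/60.083 = 0.82652 mol → 0.82652 mol Si, 1.65304 mol O.
Total oxygen = 2.92631 mol. Normalization factor = 8/2.92631 = 2.73382.
Al per 8 O = 0.63770 × 2.73382 = 1.743.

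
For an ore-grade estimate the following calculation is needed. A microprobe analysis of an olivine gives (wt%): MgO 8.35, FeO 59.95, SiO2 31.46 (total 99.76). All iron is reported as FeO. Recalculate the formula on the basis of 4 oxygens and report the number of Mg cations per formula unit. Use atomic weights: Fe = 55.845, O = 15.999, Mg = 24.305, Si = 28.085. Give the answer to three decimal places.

MgO (M=40.304): mol = 0.20718; Mg = 0.20718, O = 0.20718.
FeO (M=71.844): mol = 0.83445; Fe = 0.83445, O = 0.83445.
SiO2 (M=60.083): mol = 0.52361; Si = 0.52361, O = 1.04722.
ΣO = 2.08885; factor = 4/ΣO = 1.91493.
Mg apfu = 0.20718 × 1.91493 = 0.397.

0.397 Mg apfu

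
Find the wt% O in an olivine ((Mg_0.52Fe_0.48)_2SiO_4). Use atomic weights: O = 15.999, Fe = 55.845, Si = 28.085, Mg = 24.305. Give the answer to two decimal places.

37.43 weight percent

Formula mass = 1.04*24.305 + 0.96*55.845 + 1*28.085 + 4*15.999 = 170.969 g/mol, of which 63.996 g is O.
So O makes up 63.996/170.969 = 0.3743 of the mass, i.e. 37.43%.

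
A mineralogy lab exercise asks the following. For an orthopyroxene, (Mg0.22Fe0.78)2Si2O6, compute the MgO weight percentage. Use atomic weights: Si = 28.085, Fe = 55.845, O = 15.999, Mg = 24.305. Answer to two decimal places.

7.09 wt%

Molar mass of (Mg0.22Fe0.78)2Si2O6 = 0.44·24.305 + 1.56·55.845 + 2·28.085 + 6·15.999 = 249.976 g/mol.
Each formula unit contains 0.44 Mg, equivalent to 0.44/1 = 0.4400 mol MgO.
M(MgO) = 1×24.305 + 1×15.999 = 40.304 g/mol.
Mass of MgO per formula unit = 0.4400 × 40.304 = 17.734 g.
MgO wt% = 17.734 / 249.976 × 100 = 7.09%.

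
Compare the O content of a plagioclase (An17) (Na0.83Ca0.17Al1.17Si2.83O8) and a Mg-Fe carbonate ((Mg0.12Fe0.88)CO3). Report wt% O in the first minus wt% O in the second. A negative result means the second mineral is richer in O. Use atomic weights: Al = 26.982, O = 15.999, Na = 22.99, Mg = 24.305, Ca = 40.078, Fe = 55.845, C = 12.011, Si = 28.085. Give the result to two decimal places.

5.48 percentage points

O in Na0.83Ca0.17Al1.17Si2.83O8: molar mass 264.936 g/mol; 8×15.999 = 127.992 g → 48.31 wt%.
O in (Mg0.12Fe0.88)CO3: molar mass 112.068 g/mol; 3×15.999 = 47.997 g → 42.83 wt%.
Difference = 48.31 − 42.83 = 5.48 percentage points.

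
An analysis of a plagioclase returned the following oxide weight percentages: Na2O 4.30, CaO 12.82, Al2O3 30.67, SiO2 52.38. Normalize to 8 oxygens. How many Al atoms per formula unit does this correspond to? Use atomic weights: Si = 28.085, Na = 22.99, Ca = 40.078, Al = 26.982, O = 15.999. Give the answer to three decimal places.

4.30 wt% Na2O ÷ 61.979 g/mol = 0.06938 mol, giving 0.13876 Na and 0.06938 O.
12.82 wt% CaO ÷ 56.077 g/mol = 0.22861 mol, giving 0.22861 Ca and 0.22861 O.
30.67 wt% Al2O3 ÷ 101.961 g/mol = 0.30080 mol, giving 0.60160 Al and 0.90240 O.
52.38 wt% SiO2 ÷ 60.083 g/mol = 0.87179 mol, giving 0.87179 Si and 1.74358 O.
Oxygen sums to 2.94397; scaling by 8/2.94397 = 2.71742 puts the formula on 8 O.
Al: 0.60160 × 2.71742 = 1.635 atoms per formula unit.

1.635 Al apfu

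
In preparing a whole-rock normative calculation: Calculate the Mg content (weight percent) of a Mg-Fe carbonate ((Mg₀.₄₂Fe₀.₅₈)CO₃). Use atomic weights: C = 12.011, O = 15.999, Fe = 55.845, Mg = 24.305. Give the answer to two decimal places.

M((Mg₀.₄₂Fe₀.₅₈)CO₃) = 102.606 g/mol.
Mg contributes 0.42 × 24.305 = 10.208 g per mole.
10.208/102.606 = 0.0995 → 9.95%.

9.95 weight percent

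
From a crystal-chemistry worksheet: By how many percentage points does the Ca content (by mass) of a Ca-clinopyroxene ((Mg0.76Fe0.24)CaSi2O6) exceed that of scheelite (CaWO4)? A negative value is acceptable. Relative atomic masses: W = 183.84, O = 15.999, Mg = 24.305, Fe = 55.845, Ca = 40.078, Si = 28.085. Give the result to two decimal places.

3.96 percentage points

Ca in (Mg0.76Fe0.24)CaSi2O6: molar mass 224.117 g/mol; 1×40.078 = 40.078 g → 17.88 wt%.
Ca in CaWO4: molar mass 287.914 g/mol; 1×40.078 = 40.078 g → 13.92 wt%.
Difference = 17.88 − 13.92 = 3.96 percentage points.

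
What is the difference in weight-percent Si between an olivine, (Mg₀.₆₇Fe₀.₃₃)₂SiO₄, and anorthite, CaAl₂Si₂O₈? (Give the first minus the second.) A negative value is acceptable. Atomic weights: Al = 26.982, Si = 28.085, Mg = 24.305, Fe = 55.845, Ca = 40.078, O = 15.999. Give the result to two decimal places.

First mineral: 28.085 g Si in 161.507 g formula = 17.39 wt% Si.
Second mineral: 56.170 g Si in 278.204 g formula = 20.19 wt% Si.
17.39% − 20.19% gives a difference of -2.80 percentage points.

-2.80 percentage points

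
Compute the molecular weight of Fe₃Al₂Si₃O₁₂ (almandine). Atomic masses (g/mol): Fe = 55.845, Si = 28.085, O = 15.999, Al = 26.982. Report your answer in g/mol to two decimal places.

The formula mass is the sum 3*55.845 + 2*26.982 + 3*28.085 + 12*15.999.

497.74 g/mol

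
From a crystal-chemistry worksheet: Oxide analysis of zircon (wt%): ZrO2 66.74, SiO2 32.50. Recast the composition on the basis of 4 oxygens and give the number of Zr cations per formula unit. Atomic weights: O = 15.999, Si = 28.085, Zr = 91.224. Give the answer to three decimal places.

ZrO2 (M=123.222): mol = 0.54162; Zr = 0.54162, O = 1.08324.
SiO2 (M=60.083): mol = 0.54092; Si = 0.54092, O = 1.08184.
ΣO = 2.16508; factor = 4/ΣO = 1.84751.
Zr apfu = 0.54162 × 1.84751 = 1.001.

1.001 Zr apfu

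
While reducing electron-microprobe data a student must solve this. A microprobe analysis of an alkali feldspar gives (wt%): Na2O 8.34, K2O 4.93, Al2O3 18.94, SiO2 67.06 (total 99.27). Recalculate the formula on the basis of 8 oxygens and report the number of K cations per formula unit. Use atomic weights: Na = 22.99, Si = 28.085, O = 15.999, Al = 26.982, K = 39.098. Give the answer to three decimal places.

0.281 K apfu

Na2O: 8.34/61.979 = 0.13456 mol → 0.26912 mol Na, 0.13456 mol O.
K2O: 4.93/94.195 = 0.05234 mol → 0.10468 mol K, 0.05234 mol O.
Al2O3: 18.94/101.961 = 0.18576 mol → 0.37152 mol Al, 0.55728 mol O.
SiO2: 67.06/60.083 = 1.11612 mol → 1.11612 mol Si, 2.23224 mol O.
Total oxygen = 2.97642 mol. Normalization factor = 8/2.97642 = 2.68779.
K per 8 O = 0.10468 × 2.68779 = 0.281.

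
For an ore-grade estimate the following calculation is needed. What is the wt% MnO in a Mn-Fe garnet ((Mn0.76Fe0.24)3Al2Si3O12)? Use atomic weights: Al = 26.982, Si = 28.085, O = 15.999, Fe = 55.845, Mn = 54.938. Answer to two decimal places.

32.63 wt%

M((Mn0.76Fe0.24)3Al2Si3O12) = 495.674 g/mol; M(MnO) = 70.937 g/mol.
Moles MnO per formula unit = 2.28 Mn ÷ 1 = 2.2800.
MnO fraction = (2.2800 × 70.937) / 495.674 = 161.736/495.674 = 0.3263.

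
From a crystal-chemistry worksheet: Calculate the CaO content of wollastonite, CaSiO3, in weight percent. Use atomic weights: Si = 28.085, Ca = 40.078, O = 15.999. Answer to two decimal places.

Molar mass of CaSiO3 = 1*40.078 + 1*28.085 + 3*15.999 = 116.160 g/mol.
Each formula unit contains 1 Ca, equivalent to 1/1 = 1.0000 mol CaO.
M(CaO) = 1×40.078 + 1×15.999 = 56.077 g/mol.
Mass of CaO per formula unit = 1.0000 × 56.077 = 56.077 g.
CaO wt% = 56.077 / 116.160 × 100 = 48.28%.

48.28 wt%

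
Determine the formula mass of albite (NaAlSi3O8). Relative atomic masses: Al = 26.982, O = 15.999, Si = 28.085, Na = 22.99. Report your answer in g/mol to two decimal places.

262.22 g/mol

The formula mass is the sum 1(22.99) + 1(26.982) + 3(28.085) + 8(15.999).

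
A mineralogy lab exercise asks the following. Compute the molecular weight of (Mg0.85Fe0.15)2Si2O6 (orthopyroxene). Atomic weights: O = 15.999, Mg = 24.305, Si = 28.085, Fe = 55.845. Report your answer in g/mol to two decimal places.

M = 1.70*24.305 + 0.30*55.845 + 2*28.085 + 6*15.999

210.24 g/mol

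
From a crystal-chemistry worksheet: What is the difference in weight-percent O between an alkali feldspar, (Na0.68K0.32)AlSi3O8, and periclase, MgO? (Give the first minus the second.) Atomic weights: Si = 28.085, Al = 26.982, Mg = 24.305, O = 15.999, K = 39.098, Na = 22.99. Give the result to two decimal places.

8.17 percentage points

O in (Na0.68K0.32)AlSi3O8: molar mass 267.374 g/mol; 8×15.999 = 127.992 g → 47.87 wt%.
O in MgO: molar mass 40.304 g/mol; 1×15.999 = 15.999 g → 39.70 wt%.
Difference = 47.87 − 39.70 = 8.17 percentage points.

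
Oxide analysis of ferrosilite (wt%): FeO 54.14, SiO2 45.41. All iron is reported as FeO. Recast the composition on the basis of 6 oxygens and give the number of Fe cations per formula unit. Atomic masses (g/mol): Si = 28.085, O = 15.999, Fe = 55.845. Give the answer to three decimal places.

1.996 Fe apfu

FeO: 54.14/71.844 = 0.75358 mol → 0.75358 mol Fe, 0.75358 mol O.
SiO2: 45.41/60.083 = 0.75579 mol → 0.75579 mol Si, 1.51158 mol O.
Total oxygen = 2.26516 mol. Normalization factor = 6/2.26516 = 2.64882.
Fe per 6 O = 0.75358 × 2.64882 = 1.996.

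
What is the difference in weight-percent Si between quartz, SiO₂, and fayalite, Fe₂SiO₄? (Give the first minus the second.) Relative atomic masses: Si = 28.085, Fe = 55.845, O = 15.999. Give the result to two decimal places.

Si in SiO₂: molar mass 60.083 g/mol; 1×28.085 = 28.085 g → 46.74 wt%.
Si in Fe₂SiO₄: molar mass 203.771 g/mol; 1×28.085 = 28.085 g → 13.78 wt%.
Difference = 46.74 − 13.78 = 32.96 percentage points.

32.96 percentage points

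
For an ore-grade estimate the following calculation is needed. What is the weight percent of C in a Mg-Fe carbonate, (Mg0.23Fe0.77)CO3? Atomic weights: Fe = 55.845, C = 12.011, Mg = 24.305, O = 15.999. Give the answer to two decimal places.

11.06 weight percent

Molar mass of (Mg0.23Fe0.77)CO3: 0.23×24.305 + 0.77×55.845 + 1×12.011 + 3×15.999 = 108.599 g/mol.
Mass of C per formula unit: 1 × 12.011 = 12.011 g.
Weight fraction C = 12.011 / 108.599 = 0.1106.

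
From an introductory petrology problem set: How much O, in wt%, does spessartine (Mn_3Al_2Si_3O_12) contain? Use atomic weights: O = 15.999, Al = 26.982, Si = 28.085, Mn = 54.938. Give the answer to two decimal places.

38.78 wt%

M(Mn_3Al_2Si_3O_12) = 495.021 g/mol.
O contributes 12 × 15.999 = 191.988 g per mole.
191.988/495.021 = 0.3878 → 38.78%.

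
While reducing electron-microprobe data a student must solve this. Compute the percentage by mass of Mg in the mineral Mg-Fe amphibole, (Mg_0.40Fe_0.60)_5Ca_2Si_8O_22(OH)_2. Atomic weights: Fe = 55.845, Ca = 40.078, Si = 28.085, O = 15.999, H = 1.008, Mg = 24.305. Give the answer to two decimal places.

Molar mass of (Mg_0.40Fe_0.60)_5Ca_2Si_8O_22(OH)_2: 2*24.305 + 3*55.845 + 2*40.078 + 8*28.085 + 24*15.999 + 2*1.008 = 906.973 g/mol.
Mass of Mg per formula unit: 2 × 24.305 = 48.610 g.
Weight fraction Mg = 48.610 / 906.973 = 0.0536.

5.36 weight percent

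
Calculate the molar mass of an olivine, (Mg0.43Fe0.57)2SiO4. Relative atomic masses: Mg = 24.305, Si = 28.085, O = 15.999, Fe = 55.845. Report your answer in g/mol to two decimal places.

M = 0.86·24.305 + 1.14·55.845 + 1·28.085 + 4·15.999

176.65 g/mol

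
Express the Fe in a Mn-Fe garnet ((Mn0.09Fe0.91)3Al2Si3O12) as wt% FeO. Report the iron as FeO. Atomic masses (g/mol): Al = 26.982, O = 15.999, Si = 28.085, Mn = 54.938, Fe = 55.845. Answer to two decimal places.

39.42 wt%

Formula mass = 497.497 g/mol.
2.73 Fe → 2.7300 mol FeO per formula unit; M(FeO) = 71.844, so FeO mass = 196.134 g.
196.134/497.497 × 100 = 39.42 wt%.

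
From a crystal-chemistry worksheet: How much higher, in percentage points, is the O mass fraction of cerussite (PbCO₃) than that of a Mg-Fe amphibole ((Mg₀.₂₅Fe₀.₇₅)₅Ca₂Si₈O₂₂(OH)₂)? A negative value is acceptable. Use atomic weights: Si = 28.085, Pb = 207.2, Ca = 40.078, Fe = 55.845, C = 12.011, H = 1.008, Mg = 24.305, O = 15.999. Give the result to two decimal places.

-23.30 percentage points

First mineral: 47.997 g O in 267.208 g formula = 17.96 wt% O.
Second mineral: 383.976 g O in 930.628 g formula = 41.26 wt% O.
17.96% − 41.26% gives a difference of -23.30 percentage points.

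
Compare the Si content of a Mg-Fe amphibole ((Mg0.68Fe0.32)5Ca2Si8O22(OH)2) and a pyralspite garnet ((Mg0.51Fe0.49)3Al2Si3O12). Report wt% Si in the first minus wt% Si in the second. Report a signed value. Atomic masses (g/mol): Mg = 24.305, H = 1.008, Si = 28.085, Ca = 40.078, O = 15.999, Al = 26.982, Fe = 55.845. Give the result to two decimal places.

7.30 percentage points

First mineral: 224.680 g Si in 862.817 g formula = 26.04 wt% Si.
Second mineral: 84.255 g Si in 449.486 g formula = 18.74 wt% Si.
26.04% − 18.74% gives a difference of 7.30 percentage points.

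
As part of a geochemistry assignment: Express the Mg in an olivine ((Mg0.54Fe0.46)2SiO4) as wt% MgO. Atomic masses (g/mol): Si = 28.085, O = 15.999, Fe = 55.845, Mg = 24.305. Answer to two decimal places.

25.65 wt%

Molar mass of (Mg0.54Fe0.46)2SiO4 = 1.08·24.305 + 0.92·55.845 + 1·28.085 + 4·15.999 = 169.708 g/mol.
Each formula unit contains 1.08 Mg, equivalent to 1.08/1 = 1.0800 mol MgO.
M(MgO) = 1×24.305 + 1×15.999 = 40.304 g/mol.
Mass of MgO per formula unit = 1.0800 × 40.304 = 43.528 g.
MgO wt% = 43.528 / 169.708 × 100 = 25.65%.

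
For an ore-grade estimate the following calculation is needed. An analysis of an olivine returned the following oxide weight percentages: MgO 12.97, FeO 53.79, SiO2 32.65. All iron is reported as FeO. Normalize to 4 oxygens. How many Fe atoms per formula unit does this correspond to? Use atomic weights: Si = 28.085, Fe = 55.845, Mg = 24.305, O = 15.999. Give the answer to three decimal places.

MgO: 12.97/40.304 = 0.32180 mol → 0.32180 mol Mg, 0.32180 mol O.
FeO: 53.79/71.844 = 0.74871 mol → 0.74871 mol Fe, 0.74871 mol O.
SiO2: 32.65/60.083 = 0.54341 mol → 0.54341 mol Si, 1.08682 mol O.
Total oxygen = 2.15733 mol. Normalization factor = 4/2.15733 = 1.85414.
Fe per 4 O = 0.74871 × 1.85414 = 1.388.

1.388 Fe apfu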